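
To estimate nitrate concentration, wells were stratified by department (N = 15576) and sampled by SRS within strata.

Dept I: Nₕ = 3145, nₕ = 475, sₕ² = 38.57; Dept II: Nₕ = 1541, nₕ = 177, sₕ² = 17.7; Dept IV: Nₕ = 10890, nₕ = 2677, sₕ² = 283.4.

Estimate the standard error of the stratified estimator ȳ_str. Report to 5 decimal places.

0.20665

Var(ȳ_str) = Σₕ Wₕ²(1 − fₕ)sₕ²/nₕ with Wₕ = Nₕ/N, N = 15576.
Dept I: Wₕ = 0.20191320; term = 0.20191320²·(1 − 0.15103339)·38.57/475 = 0.0028104513.
Dept II: Wₕ = 0.09893426; term = 0.09893426²·(1 − 0.11486048)·17.7/177 = 8.6637344 × 10^-4.
Dept IV: Wₕ = 0.69915254; term = 0.69915254²·(1 − 0.24582185)·283.4/2677 = 0.039027371.
Sum = 0.042704196.
SE = √(0.042704196) = 0.20665.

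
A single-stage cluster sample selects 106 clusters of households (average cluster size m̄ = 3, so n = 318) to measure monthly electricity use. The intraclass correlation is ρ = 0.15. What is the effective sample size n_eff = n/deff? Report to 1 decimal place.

deff = 1 + (3 − 1)·0.15 = 1 + 0.3 = 1.3.
n_eff = 318 / 1.3 = 244.6.

244.6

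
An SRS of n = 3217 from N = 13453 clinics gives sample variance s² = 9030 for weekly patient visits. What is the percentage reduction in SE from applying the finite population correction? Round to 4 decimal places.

12.7721

f = n/N = 3217/13453 = 0.23912882.
SE_no-fpc = √(s²/n) = 1.6753994; SE_fpc = √((1−f)s²/n) = 1.4614162.
Ratio = √(1−f) = 0.87227930. Reduction = 100·(1 − 0.87227930) = 12.7721%.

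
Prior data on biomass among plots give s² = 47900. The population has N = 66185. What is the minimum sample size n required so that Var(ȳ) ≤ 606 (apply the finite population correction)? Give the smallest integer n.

Without fpc, n₀ = s²/D = 47900/606 = 79.0429.
With fpc, (1 − n/N)·s²/n ≤ D requires n ≥ n₀/(1 + n₀/N) = 79.0429/(1 + 79.0429/66185) = 78.9486.
Rounding up, n = 79.

79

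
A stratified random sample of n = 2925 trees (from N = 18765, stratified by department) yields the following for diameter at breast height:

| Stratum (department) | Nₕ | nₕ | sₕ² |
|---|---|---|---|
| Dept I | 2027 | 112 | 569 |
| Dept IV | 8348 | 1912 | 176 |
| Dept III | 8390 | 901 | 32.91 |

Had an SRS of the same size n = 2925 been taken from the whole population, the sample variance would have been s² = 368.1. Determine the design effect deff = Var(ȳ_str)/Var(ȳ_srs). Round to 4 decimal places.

Var(ȳ_str) = Σ Wₕ²(1−fₕ)sₕ²/nₕ with Wₕ = Nₕ/18765:
  Dept I: (2027/18765)²·(1−112/2027)·569/112 = 0.056004076
  Dept IV: (8348/18765)²·(1−1912/8348)·176/1912 = 0.014045141
  Dept III: (8390/18765)²·(1−901/8390)·32.91/901 = 0.0065176607
  → Var(ȳ_str) = 0.076566878.
Var(ȳ_srs) = (1 − 2925/18765)·368.1/2925 = 0.10622985.
deff = 0.076566878 / 0.10622985 = 0.7208.

0.7208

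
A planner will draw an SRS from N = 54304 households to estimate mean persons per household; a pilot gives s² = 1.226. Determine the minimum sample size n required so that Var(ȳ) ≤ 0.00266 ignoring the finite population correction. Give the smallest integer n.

Without fpc, n₀ = s²/D = 1.226/0.00266 = 460.9023.
Rounding up, n = 461.

461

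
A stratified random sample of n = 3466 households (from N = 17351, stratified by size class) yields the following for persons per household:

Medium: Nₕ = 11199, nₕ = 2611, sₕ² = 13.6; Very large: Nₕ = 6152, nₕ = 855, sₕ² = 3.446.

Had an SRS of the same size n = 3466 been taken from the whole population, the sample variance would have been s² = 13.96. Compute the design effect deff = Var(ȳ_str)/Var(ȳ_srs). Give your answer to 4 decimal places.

Var(ȳ_str) = Σ Wₕ²(1−fₕ)sₕ²/nₕ with Wₕ = Nₕ/17351:
  Medium: (11199/17351)²·(1−2611/11199)·13.6/2611 = 0.0016640037
  Very large: (6152/17351)²·(1−855/6152)·3.446/855 = 4.3626105 × 10^-4
  → Var(ȳ_str) = 0.0021002648.
Var(ȳ_srs) = (1 − 3466/17351)·13.96/3466 = 0.0032231331.
deff = 0.0021002648 / 0.0032231331 = 0.6516.

0.6516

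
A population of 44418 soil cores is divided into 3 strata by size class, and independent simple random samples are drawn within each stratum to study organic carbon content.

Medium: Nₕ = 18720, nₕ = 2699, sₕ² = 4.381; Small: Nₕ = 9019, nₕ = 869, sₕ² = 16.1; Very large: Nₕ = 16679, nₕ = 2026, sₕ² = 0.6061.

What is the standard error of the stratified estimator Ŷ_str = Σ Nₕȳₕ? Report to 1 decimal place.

Var(Ŷ_str) = Σₕ Nₕ²(1 − fₕ)sₕ²/nₕ.
Medium: 18720²·(1 − 2699/18720)·4.381/2699 = 486817.11.
Small: 9019²·(1 − 869/9019)·16.1/869 = 1.3618275 × 10^6.
Very large: 16679²·(1 − 2026/16679)·0.6061/2026 = 73114.144.
Sum = 1.9217588 × 10^6.
SE = √(1.9217588 × 10^6) = 1386.3.

1386.3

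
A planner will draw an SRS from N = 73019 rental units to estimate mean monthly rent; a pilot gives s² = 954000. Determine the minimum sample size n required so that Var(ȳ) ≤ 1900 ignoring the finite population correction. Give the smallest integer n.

Without fpc, n₀ = s²/D = 954000/1900 = 502.1053.
Rounding up, n = 503.

503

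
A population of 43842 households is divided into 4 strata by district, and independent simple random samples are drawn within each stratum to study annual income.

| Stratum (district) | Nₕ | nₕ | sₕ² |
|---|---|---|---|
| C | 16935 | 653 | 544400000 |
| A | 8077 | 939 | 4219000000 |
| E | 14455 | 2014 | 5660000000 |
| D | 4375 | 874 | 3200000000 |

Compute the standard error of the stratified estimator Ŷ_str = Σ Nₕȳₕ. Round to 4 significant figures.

Var(Ŷ_str) = Σₕ Nₕ²(1 − fₕ)sₕ²/nₕ.
C: 16935²·(1 − 653/16935)·544400000/653 = 2.2987825 × 10^14.
A: 8077²·(1 − 939/8077)·4219000000/939 = 2.5904222 × 10^14.
E: 14455²·(1 − 2014/14455)·5660000000/2014 = 5.0539431 × 10^14.
D: 4375²·(1 − 874/4375)·3200000000/874 = 5.6080092 × 10^13.
Sum = 1.0503949 × 10^15.
SE = √(1.0503949 × 10^15) = 3.241 × 10^7.

3.241 × 10^7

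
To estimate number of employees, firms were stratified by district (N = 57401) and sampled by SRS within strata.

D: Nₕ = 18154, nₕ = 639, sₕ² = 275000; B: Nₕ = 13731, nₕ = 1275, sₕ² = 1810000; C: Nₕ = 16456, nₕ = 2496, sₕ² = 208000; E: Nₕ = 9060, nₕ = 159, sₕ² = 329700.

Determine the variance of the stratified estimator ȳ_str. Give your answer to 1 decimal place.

171.8

Var(ȳ_str) = Σₕ Wₕ²(1 − fₕ)sₕ²/nₕ with Wₕ = Nₕ/N, N = 57401.
D: Wₕ = 0.31626627; term = 0.31626627²·(1 − 0.03519885)·275000/639 = 41.531287.
B: Wₕ = 0.23921186; term = 0.23921186²·(1 − 0.09285558)·1810000/1275 = 73.690286.
C: Wₕ = 0.28668490; term = 0.28668490²·(1 − 0.15167720)·208000/2496 = 5.8101793.
E: Wₕ = 0.15783697; term = 0.15783697²·(1 − 0.01754967)·329700/159 = 50.751619.
Sum = 171.78337.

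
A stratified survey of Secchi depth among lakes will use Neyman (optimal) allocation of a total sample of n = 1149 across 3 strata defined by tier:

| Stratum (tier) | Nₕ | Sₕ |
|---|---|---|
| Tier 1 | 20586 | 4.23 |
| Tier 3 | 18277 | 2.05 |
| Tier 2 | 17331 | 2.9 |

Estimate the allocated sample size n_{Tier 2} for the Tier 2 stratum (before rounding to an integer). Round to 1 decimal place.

Neyman allocation: nₕ = n·NₕSₕ / Σⱼ NⱼSⱼ.
Σ NⱼSⱼ = 20586·4.23 + 18277·2.05 + 17331·2.9 = 174806.53.
n_{Tier 2} = 1149·17331·2.9 / 174806.53 = 330.4.

330.4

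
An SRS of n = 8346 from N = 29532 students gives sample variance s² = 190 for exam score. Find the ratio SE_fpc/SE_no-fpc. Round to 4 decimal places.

0.8470

f = n/N = 8346/29532 = 0.28260870.
SE_no-fpc = √(s²/n) = 0.15088206; SE_fpc = √((1−f)s²/n) = 0.12779553.
Ratio = √(1−f) = 0.84698955.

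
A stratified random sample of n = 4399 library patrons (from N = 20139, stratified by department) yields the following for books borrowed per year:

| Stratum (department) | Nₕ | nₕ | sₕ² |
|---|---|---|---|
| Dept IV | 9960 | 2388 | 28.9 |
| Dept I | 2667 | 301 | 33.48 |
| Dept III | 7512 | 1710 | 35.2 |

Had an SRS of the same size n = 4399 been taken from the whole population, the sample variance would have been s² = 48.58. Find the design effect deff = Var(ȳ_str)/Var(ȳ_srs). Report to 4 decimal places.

Var(ȳ_str) = Σ Wₕ²(1−fₕ)sₕ²/nₕ with Wₕ = Nₕ/20139:
  Dept IV: (9960/20139)²·(1−2388/9960)·28.9/2388 = 0.0022503893
  Dept I: (2667/20139)²·(1−301/2667)·33.48/301 = 0.0017305371
  Dept III: (7512/20139)²·(1−1710/7512)·35.2/1710 = 0.0022120964
  → Var(ȳ_str) = 0.0061930228.
Var(ȳ_srs) = (1 − 4399/20139)·48.58/4399 = 0.008631184.
deff = 0.0061930228 / 0.008631184 = 0.7175.

0.7175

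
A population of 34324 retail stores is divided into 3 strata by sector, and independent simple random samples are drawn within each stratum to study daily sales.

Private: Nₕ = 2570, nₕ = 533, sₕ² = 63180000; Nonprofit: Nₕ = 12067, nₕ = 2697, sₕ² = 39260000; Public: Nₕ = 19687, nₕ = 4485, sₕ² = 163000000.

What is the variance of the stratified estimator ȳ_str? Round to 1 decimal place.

11156.1

Var(ȳ_str) = Σₕ Wₕ²(1 − fₕ)sₕ²/nₕ with Wₕ = Nₕ/N, N = 34324.
Private: Wₕ = 0.07487472; term = 0.07487472²·(1 − 0.20739300)·63180000/533 = 526.72118.
Nonprofit: Wₕ = 0.35156159; term = 0.35156159²·(1 − 0.22350211)·39260000/2697 = 1397.0517.
Public: Wₕ = 0.57356369; term = 0.57356369²·(1 − 0.22781531)·163000000/4485 = 9232.2943.
Sum = 11156.067.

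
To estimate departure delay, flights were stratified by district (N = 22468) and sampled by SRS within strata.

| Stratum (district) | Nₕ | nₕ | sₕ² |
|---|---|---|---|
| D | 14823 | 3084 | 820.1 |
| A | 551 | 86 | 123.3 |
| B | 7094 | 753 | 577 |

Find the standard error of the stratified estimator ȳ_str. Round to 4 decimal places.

Var(ȳ_str) = Σₕ Wₕ²(1 − fₕ)sₕ²/nₕ with Wₕ = Nₕ/N, N = 22468.
D: Wₕ = 0.65973829; term = 0.65973829²·(1 − 0.20805505)·820.1/3084 = 0.091662315.
A: Wₕ = 0.02452377; term = 0.02452377²·(1 − 0.15607985)·123.3/86 = 7.2767985 × 10^-4.
B: Wₕ = 0.31573794; term = 0.31573794²·(1 − 0.10614604)·577/753 = 0.068281168.
Sum = 0.16067116.
SE = √(0.16067116) = 0.4008.

0.4008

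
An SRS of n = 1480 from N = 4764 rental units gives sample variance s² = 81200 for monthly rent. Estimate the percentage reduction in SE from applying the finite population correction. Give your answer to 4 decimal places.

f = n/N = 1480/4764 = 0.31066331.
SE_no-fpc = √(s²/n) = 7.4070821; SE_fpc = √((1−f)s²/n) = 6.1498264.
Ratio = √(1−f) = 0.83026303. Reduction = 100·(1 − 0.83026303) = 16.9737%.

16.9737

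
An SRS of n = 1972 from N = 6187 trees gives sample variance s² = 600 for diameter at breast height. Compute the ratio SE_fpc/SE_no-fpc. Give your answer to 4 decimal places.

0.8254

f = n/N = 1972/6187 = 0.31873283.
SE_no-fpc = √(s²/n) = 0.55159735; SE_fpc = √((1−f)s²/n) = 0.45528244.
Ratio = √(1−f) = 0.82538910.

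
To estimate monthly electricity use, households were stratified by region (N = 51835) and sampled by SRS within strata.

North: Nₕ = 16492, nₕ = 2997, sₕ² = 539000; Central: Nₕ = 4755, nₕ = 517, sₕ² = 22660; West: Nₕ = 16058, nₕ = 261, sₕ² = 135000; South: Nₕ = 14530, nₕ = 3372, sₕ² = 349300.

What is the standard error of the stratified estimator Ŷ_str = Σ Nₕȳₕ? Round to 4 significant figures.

434600

Var(Ŷ_str) = Σₕ Nₕ²(1 − fₕ)sₕ²/nₕ.
North: 16492²·(1 − 2997/16492)·539000/2997 = 4.0026557 × 10^10.
Central: 4755²·(1 − 517/4755)·22660/517 = 8.8324429 × 10^8.
West: 16058²·(1 − 261/16058)·135000/261 = 1.312077 × 10^11.
South: 14530²·(1 − 3372/14530)·349300/3372 = 1.6794342 × 10^10.
Sum = 1.8891184 × 10^11.
SE = √(1.8891184 × 10^11) = 434600.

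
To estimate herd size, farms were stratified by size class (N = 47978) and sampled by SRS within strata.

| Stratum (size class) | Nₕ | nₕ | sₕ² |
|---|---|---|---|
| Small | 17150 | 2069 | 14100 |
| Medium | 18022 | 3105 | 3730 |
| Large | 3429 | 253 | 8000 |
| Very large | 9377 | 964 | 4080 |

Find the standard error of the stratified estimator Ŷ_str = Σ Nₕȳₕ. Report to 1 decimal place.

52571.8

Var(Ŷ_str) = Σₕ Nₕ²(1 − fₕ)sₕ²/nₕ.
Small: 17150²·(1 − 2069/17150)·14100/2069 = 1.7625964 × 10^9.
Medium: 18022²·(1 − 3105/18022)·3730/3105 = 3.2294733 × 10^8.
Large: 3429²·(1 − 253/3429)·8000/253 = 3.4436376 × 10^8.
Very large: 9377²·(1 − 964/9377)·4080/964 = 3.3388579 × 10^8.
Sum = 2.7637933 × 10^9.
SE = √(2.7637933 × 10^9) = 52571.8.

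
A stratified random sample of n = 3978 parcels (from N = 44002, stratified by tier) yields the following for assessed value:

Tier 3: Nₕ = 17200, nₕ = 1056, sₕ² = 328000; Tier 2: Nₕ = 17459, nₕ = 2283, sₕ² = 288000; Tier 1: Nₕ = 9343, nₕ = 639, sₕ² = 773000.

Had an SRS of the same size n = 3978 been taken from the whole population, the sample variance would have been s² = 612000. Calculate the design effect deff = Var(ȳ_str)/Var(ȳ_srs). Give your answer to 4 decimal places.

Var(ȳ_str) = Σ Wₕ²(1−fₕ)sₕ²/nₕ with Wₕ = Nₕ/44002:
  Tier 3: (17200/44002)²·(1−1056/17200)·328000/1056 = 44.545587
  Tier 2: (17459/44002)²·(1−2283/17459)·288000/2283 = 17.263086
  Tier 1: (9343/44002)²·(1−639/9343)·773000/639 = 50.808811
  → Var(ȳ_str) = 112.61748.
Var(ȳ_srs) = (1 − 3978/44002)·612000/3978 = 139.9377.
deff = 112.61748 / 139.9377 = 0.8048.

0.8048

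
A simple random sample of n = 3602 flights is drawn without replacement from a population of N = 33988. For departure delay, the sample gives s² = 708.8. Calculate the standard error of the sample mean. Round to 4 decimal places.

Under SRS without replacement, Var(ȳ) = (1 − f)·s²/n with f = n/N = 3602/33988 = 0.10597858.
Var(ȳ) = (1 − 0.10597858)·708.8/3602 = 0.89402142·0.19677957 = 0.17592515.
SE(ȳ) = √(0.17592515) = 0.4194.

0.4194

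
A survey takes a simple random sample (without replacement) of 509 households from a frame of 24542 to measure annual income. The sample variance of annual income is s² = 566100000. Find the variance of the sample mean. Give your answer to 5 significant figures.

1.0891 × 10^6

Under SRS without replacement, Var(ȳ) = (1 − f)·s²/n with f = n/N = 509/24542 = 0.02073996.
Var(ȳ) = (1 − 0.02073996)·566100000/509 = 0.97926004·1.1121807 × 10^6 = 1.0891142 × 10^6.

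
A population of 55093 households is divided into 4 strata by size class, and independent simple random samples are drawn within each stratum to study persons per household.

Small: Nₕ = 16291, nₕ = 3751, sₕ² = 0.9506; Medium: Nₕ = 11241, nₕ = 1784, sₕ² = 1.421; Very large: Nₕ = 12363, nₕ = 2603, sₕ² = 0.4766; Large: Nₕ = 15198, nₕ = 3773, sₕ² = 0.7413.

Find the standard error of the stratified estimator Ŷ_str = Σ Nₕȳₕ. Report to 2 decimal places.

Var(Ŷ_str) = Σₕ Nₕ²(1 − fₕ)sₕ²/nₕ.
Small: 16291²·(1 − 3751/16291)·0.9506/3751 = 51772.129.
Medium: 11241²·(1 − 1784/11241)·1.421/1784 = 84675.46.
Very large: 12363²·(1 − 2603/12363)·0.4766/2603 = 22092.942.
Large: 15198²·(1 − 3773/15198)·0.7413/3773 = 34115.351.
Sum = 192655.88.
SE = √(192655.88) = 438.93.

438.93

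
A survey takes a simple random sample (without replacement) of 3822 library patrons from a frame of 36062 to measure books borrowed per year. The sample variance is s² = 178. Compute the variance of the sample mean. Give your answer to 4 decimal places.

0.0416

Under SRS without replacement, Var(ȳ) = (1 − f)·s²/n with f = n/N = 3822/36062 = 0.10598414.
Var(ȳ) = (1 − 0.10598414)·178/3822 = 0.89401586·0.046572475 = 0.041636531.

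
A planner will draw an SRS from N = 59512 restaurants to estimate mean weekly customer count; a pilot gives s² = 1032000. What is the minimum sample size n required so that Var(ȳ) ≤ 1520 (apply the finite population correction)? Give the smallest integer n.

672

Without fpc, n₀ = s²/D = 1032000/1520 = 678.9474.
With fpc, (1 − n/N)·s²/n ≤ D requires n ≥ n₀/(1 + n₀/N) = 678.9474/(1 + 678.9474/59512) = 671.2889.
Rounding up, n = 672.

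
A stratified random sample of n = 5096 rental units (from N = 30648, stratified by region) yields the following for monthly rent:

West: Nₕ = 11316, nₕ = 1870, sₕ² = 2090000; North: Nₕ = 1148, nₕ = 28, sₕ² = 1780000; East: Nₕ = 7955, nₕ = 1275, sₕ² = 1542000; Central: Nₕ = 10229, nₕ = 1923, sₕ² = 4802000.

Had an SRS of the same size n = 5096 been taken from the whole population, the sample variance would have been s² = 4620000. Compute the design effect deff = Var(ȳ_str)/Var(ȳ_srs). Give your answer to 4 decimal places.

Var(ȳ_str) = Σ Wₕ²(1−fₕ)sₕ²/nₕ with Wₕ = Nₕ/30648:
  West: (11316/30648)²·(1−1870/11316)·2090000/1870 = 127.18658
  North: (1148/30648)²·(1−28/1148)·1780000/28 = 87.019704
  East: (7955/30648)²·(1−1275/7955)·1542000/1275 = 68.420549
  Central: (10229/30648)²·(1−1923/10229)·4802000/1923 = 225.87268
  → Var(ȳ_str) = 508.49951.
Var(ȳ_srs) = (1 − 5096/30648)·4620000/5096 = 755.84948.
deff = 508.49951 / 755.84948 = 0.6728.

0.6728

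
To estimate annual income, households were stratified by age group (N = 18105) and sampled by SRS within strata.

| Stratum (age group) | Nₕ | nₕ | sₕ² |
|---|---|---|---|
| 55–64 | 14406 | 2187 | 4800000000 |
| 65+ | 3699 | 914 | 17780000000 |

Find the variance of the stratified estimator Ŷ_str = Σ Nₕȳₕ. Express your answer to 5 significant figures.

Var(Ŷ_str) = Σₕ Nₕ²(1 − fₕ)sₕ²/nₕ.
55–64: 14406²·(1 − 2187/14406)·4800000000/2187 = 3.8634165 × 10^14.
65+: 3699²·(1 − 914/3699)·17780000000/914 = 2.0039879 × 10^14.
Sum = 5.8674044 × 10^14.

5.8674 × 10^14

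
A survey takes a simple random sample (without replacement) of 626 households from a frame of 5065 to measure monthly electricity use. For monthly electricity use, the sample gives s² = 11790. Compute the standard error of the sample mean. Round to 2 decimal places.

Under SRS without replacement, Var(ȳ) = (1 − f)·s²/n with f = n/N = 626/5065 = 0.12359329.
Var(ȳ) = (1 − 0.12359329)·11790/626 = 0.87640671·18.833866 = 16.506126.
SE(ȳ) = √(16.506126) = 4.06.

4.06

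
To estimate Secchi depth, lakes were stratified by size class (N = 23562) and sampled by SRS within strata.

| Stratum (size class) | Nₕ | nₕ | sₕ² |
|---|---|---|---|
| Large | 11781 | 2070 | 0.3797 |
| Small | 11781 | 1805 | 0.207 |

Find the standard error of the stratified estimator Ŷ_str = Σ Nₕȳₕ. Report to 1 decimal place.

185.6

Var(Ŷ_str) = Σₕ Nₕ²(1 − fₕ)sₕ²/nₕ.
Large: 11781²·(1 − 2070/11781)·0.3797/2070 = 20985.357.
Small: 11781²·(1 − 1805/11781)·0.207/1805 = 13478.195.
Sum = 34463.552.
SE = √(34463.552) = 185.6.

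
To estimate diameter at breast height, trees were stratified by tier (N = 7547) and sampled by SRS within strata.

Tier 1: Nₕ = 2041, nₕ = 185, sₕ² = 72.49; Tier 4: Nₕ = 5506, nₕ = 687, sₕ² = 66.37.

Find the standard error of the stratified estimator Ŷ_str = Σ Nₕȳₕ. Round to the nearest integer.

Var(Ŷ_str) = Σₕ Nₕ²(1 − fₕ)sₕ²/nₕ.
Tier 1: 2041²·(1 − 185/2041)·72.49/185 = 1.4843193 × 10^6.
Tier 4: 5506²·(1 − 687/5506)·66.37/687 = 2.5633518 × 10^6.
Sum = 4.0476711 × 10^6.
SE = √(4.0476711 × 10^6) = 2012.

2012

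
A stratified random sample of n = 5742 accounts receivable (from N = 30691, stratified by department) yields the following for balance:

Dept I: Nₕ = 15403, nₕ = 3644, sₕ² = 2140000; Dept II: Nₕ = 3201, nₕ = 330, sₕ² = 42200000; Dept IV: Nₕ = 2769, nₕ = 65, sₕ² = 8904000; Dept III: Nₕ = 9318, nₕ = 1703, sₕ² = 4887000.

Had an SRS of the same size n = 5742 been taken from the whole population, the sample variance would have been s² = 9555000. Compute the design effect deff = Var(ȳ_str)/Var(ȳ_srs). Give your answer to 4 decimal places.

Var(ȳ_str) = Σ Wₕ²(1−fₕ)sₕ²/nₕ with Wₕ = Nₕ/30691:
  Dept I: (15403/30691)²·(1−3644/15403)·2140000/3644 = 112.92472
  Dept II: (3201/30691)²·(1−330/3201)·42200000/330 = 1247.6573
  Dept IV: (2769/30691)²·(1−65/2769)·8904000/65 = 1088.8783
  Dept III: (9318/30691)²·(1−1703/9318)·4887000/1703 = 216.1714
  → Var(ȳ_str) = 2665.6317.
Var(ȳ_srs) = (1 − 5742/30691)·9555000/5742 = 1352.7253.
deff = 2665.6317 / 1352.7253 = 1.9706.

1.9706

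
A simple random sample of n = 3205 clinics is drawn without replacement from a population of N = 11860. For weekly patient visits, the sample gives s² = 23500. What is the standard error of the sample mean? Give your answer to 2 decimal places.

Under SRS without replacement, Var(ȳ) = (1 − f)·s²/n with f = n/N = 3205/11860 = 0.27023609.
Var(ȳ) = (1 − 0.27023609)·23500/3205 = 0.72976391·7.3322933 = 5.350843.
SE(ȳ) = √(5.350843) = 2.31.

2.31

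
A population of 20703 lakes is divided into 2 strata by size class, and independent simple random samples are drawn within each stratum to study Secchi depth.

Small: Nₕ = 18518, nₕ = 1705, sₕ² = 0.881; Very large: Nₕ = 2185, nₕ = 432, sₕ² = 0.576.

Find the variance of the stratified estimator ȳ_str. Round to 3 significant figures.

3.87 × 10^-4

Var(ȳ_str) = Σₕ Wₕ²(1 − fₕ)sₕ²/nₕ with Wₕ = Nₕ/N, N = 20703.
Small: Wₕ = 0.89445974; term = 0.89445974²·(1 − 0.09207258)·0.881/1705 = 3.7533948 × 10^-4.
Very large: Wₕ = 0.10554026; term = 0.10554026²·(1 − 0.19771167)·0.576/432 = 1.1915315 × 10^-5.
Sum = 3.872548 × 10^-4.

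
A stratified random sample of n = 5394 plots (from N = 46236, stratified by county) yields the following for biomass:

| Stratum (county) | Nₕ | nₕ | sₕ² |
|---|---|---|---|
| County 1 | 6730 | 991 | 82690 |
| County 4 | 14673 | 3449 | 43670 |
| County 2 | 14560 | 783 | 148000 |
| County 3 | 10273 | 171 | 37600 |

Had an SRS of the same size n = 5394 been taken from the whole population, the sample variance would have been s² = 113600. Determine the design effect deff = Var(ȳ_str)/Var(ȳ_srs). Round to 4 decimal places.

1.6606

Var(ȳ_str) = Σ Wₕ²(1−fₕ)sₕ²/nₕ with Wₕ = Nₕ/46236:
  County 1: (6730/46236)²·(1−991/6730)·82690/991 = 1.5075444
  County 4: (14673/46236)²·(1−3449/14673)·43670/3449 = 0.9754299
  County 2: (14560/46236)²·(1−783/14560)·148000/783 = 17.735992
  County 3: (10273/46236)²·(1−171/10273)·37600/171 = 10.674213
  → Var(ȳ_str) = 30.893179.
Var(ȳ_srs) = (1 − 5394/46236)·113600/5394 = 18.603478.
deff = 30.893179 / 18.603478 = 1.6606.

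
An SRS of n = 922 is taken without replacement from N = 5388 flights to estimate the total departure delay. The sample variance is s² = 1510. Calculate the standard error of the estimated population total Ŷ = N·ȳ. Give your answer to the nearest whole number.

Var(Ŷ) = N²·Var(ȳ) = N²·(1 − n/N)·s²/n.
f = 922/5388 = 0.17112101; Var(ȳ) = 0.82887899·1510/922 = 1.3574916.
Var(Ŷ) = 5388² · 1.3574916 = 3.940872 × 10^7.
SE(Ŷ) = √(3.940872 × 10^7) = 6278.

6278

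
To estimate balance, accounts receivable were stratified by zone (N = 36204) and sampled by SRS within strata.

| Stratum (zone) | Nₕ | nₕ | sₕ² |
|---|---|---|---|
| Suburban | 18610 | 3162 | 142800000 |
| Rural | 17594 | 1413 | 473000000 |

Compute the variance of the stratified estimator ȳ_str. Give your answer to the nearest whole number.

82612

Var(ȳ_str) = Σₕ Wₕ²(1 − fₕ)sₕ²/nₕ with Wₕ = Nₕ/N, N = 36204.
Suburban: Wₕ = 0.51403160; term = 0.51403160²·(1 − 0.16990865)·142800000/3162 = 9905.3965.
Rural: Wₕ = 0.48596840; term = 0.48596840²·(1 − 0.08031147)·473000000/1413 = 72706.931.
Sum = 82612.328.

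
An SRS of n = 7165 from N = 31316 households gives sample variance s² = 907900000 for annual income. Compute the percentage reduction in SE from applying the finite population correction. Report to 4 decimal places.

12.1818

f = n/N = 7165/31316 = 0.22879678.
SE_no-fpc = √(s²/n) = 355.96796; SE_fpc = √((1−f)s²/n) = 312.60457.
Ratio = √(1−f) = 0.87818177. Reduction = 100·(1 − 0.87818177) = 12.1818%.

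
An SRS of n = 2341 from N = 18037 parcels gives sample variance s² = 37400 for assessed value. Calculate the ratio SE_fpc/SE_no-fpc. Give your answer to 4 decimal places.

0.9329

f = n/N = 2341/18037 = 0.12978877.
SE_no-fpc = √(s²/n) = 3.9970087; SE_fpc = √((1−f)s²/n) = 3.7286141.
Ratio = √(1−f) = 0.93285113.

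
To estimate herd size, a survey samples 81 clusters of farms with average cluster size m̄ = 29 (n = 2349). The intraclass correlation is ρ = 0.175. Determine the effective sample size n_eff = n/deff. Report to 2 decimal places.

398.14

deff = 1 + (29 − 1)·0.175 = 1 + 4.9 = 5.9.
n_eff = 2349 / 5.9 = 398.14.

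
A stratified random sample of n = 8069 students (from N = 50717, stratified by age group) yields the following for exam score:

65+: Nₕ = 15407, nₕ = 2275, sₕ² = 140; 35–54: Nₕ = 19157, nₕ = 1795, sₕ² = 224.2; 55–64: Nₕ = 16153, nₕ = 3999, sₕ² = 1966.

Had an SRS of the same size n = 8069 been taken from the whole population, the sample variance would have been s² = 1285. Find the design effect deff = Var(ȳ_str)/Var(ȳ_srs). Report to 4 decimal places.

0.4370

Var(ȳ_str) = Σ Wₕ²(1−fₕ)sₕ²/nₕ with Wₕ = Nₕ/50717:
  65+: (15407/50717)²·(1−2275/15407)·140/2275 = 0.0048404805
  35–54: (19157/50717)²·(1−1795/19157)·224.2/1795 = 0.016150698
  55–64: (16153/50717)²·(1−3999/16153)·1966/3999 = 0.037522989
  → Var(ȳ_str) = 0.058514168.
Var(ȳ_srs) = (1 − 8069/50717)·1285/8069 = 0.13391478.
deff = 0.058514168 / 0.13391478 = 0.4370.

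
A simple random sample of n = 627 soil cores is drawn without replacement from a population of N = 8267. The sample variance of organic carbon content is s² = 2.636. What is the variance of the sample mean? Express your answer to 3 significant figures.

Under SRS without replacement, Var(ȳ) = (1 − f)·s²/n with f = n/N = 627/8267 = 0.07584372.
Var(ȳ) = (1 − 0.07584372)·2.636/627 = 0.92415628·0.0042041467 = 0.0038852886.

0.00389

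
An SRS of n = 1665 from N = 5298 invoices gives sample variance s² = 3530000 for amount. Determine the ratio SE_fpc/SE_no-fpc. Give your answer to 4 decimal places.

0.8281

f = n/N = 1665/5298 = 0.31426954.
SE_no-fpc = √(s²/n) = 46.044762; SE_fpc = √((1−f)s²/n) = 38.129135.
Ratio = √(1−f) = 0.82808844.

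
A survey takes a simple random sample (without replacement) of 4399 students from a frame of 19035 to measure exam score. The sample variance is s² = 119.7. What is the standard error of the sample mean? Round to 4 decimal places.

Under SRS without replacement, Var(ȳ) = (1 − f)·s²/n with f = n/N = 4399/19035 = 0.23110060.
Var(ȳ) = (1 − 0.23110060)·119.7/4399 = 0.76889940·0.02721073 = 0.020922314.
SE(ȳ) = √(0.020922314) = 0.1446.

0.1446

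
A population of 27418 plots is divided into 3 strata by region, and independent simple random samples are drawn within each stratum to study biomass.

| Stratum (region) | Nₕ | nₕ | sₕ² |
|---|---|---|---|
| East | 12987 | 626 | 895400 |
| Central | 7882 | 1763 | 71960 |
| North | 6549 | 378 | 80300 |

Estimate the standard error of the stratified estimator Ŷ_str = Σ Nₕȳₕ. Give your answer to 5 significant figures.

490070

Var(Ŷ_str) = Σₕ Nₕ²(1 − fₕ)sₕ²/nₕ.
East: 12987²·(1 − 626/12987)·895400/626 = 2.2961762 × 10^11.
Central: 7882²·(1 − 1763/7882)·71960/1763 = 1.968592 × 10^9.
North: 6549²·(1 − 378/6549)·80300/378 = 8.5852764 × 10^9.
Sum = 2.4017149 × 10^11.
SE = √(2.4017149 × 10^11) = 490070.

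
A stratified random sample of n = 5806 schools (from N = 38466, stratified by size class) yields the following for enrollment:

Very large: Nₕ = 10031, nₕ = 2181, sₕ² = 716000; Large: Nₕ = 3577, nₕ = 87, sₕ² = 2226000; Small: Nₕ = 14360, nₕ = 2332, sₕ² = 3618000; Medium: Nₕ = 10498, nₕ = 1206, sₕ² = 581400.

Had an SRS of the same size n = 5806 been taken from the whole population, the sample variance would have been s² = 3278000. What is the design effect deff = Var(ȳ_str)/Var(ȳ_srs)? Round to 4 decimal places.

Var(ȳ_str) = Σ Wₕ²(1−fₕ)sₕ²/nₕ with Wₕ = Nₕ/38466:
  Very large: (10031/38466)²·(1−2181/10031)·716000/2181 = 17.470977
  Large: (3577/38466)²·(1−87/3577)·2226000/87 = 215.87195
  Small: (14360/38466)²·(1−2332/14360)·3618000/2332 = 181.10641
  Medium: (10498/38466)²·(1−1206/10498)·581400/1206 = 31.782601
  → Var(ȳ_str) = 446.23194.
Var(ȳ_srs) = (1 − 5806/38466)·3278000/5806 = 479.37024.
deff = 446.23194 / 479.37024 = 0.9309.

0.9309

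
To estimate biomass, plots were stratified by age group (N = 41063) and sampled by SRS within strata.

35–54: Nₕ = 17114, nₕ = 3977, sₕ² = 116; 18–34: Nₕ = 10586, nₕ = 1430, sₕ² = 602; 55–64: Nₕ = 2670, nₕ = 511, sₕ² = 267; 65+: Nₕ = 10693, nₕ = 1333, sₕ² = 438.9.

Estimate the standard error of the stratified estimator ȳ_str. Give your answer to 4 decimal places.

Var(ȳ_str) = Σₕ Wₕ²(1 − fₕ)sₕ²/nₕ with Wₕ = Nₕ/N, N = 41063.
35–54: Wₕ = 0.41677422; term = 0.41677422²·(1 − 0.23238284)·116/3977 = 0.003889097.
18–34: Wₕ = 0.25779899; term = 0.25779899²·(1 − 0.13508407)·602/1430 = 0.024198964.
55–64: Wₕ = 0.06502204; term = 0.06502204²·(1 − 0.19138577)·267/511 = 0.0017862939.
65+: Wₕ = 0.26040474; term = 0.26040474²·(1 − 0.12466099)·438.9/1333 = 0.019543822.
Sum = 0.049418177.
SE = √(0.049418177) = 0.2223.

0.2223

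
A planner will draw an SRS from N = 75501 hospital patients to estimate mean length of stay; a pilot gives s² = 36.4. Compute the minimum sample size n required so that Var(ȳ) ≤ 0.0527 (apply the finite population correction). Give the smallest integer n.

Without fpc, n₀ = s²/D = 36.4/0.0527 = 690.7021.
With fpc, (1 − n/N)·s²/n ≤ D requires n ≥ n₀/(1 + n₀/N) = 690.7021/(1 + 690.7021/75501) = 684.4407.
Rounding up, n = 685.

685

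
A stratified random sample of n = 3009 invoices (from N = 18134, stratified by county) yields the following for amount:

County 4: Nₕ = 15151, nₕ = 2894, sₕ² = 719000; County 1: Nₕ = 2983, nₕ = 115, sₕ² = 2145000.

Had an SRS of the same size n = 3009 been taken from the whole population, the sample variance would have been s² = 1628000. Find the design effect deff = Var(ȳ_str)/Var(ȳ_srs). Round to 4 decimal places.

Var(ȳ_str) = Σ Wₕ²(1−fₕ)sₕ²/nₕ with Wₕ = Nₕ/18134:
  County 4: (15151/18134)²·(1−2894/15151)·719000/2894 = 140.30354
  County 1: (2983/18134)²·(1−115/2983)·2145000/115 = 485.26016
  → Var(ȳ_str) = 625.5637.
Var(ȳ_srs) = (1 − 3009/18134)·1628000/3009 = 451.26742.
deff = 625.5637 / 451.26742 = 1.3862.

1.3862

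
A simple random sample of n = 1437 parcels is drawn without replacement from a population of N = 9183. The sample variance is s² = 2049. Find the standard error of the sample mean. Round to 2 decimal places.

Under SRS without replacement, Var(ȳ) = (1 − f)·s²/n with f = n/N = 1437/9183 = 0.15648481.
Var(ȳ) = (1 − 0.15648481)·2049/1437 = 0.84351519·1.4258873 = 1.2027576.
SE(ȳ) = √(1.2027576) = 1.10.

1.10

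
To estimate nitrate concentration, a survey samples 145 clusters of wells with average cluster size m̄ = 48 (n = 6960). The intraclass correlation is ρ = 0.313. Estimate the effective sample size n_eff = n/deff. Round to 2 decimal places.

deff = 1 + (48 − 1)·0.313 = 1 + 14.711 = 15.711.
n_eff = 6960 / 15.711 = 443.00.

443.00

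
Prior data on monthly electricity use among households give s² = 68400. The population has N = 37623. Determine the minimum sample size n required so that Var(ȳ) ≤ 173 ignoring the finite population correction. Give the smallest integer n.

396

Without fpc, n₀ = s²/D = 68400/173 = 395.3757.
Rounding up, n = 396.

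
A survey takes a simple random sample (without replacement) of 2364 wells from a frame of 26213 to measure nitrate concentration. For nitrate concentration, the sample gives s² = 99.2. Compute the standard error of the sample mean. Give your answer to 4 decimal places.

Under SRS without replacement, Var(ȳ) = (1 − f)·s²/n with f = n/N = 2364/26213 = 0.09018426.
Var(ȳ) = (1 − 0.09018426)·99.2/2364 = 0.90981574·0.041962775 = 0.038178393.
SE(ȳ) = √(0.038178393) = 0.1954.

0.1954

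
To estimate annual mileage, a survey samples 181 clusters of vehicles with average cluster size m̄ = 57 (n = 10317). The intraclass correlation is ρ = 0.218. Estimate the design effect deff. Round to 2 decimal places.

deff = 1 + (57 − 1)·0.218 = 1 + 12.208 = 13.208.

13.21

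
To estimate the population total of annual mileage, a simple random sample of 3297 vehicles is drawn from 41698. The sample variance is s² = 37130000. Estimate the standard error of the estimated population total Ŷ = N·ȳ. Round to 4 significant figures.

Var(Ŷ) = N²·Var(ȳ) = N²·(1 − n/N)·s²/n.
f = 3297/41698 = 0.07906854; Var(ȳ) = 0.92093146·37130000/3297 = 10371.303.
Var(Ŷ) = 41698² · 10371.303 = 1.8032825 × 10^13.
SE(Ŷ) = √(1.8032825 × 10^13) = 4.247 × 10^6.

4.247 × 10^6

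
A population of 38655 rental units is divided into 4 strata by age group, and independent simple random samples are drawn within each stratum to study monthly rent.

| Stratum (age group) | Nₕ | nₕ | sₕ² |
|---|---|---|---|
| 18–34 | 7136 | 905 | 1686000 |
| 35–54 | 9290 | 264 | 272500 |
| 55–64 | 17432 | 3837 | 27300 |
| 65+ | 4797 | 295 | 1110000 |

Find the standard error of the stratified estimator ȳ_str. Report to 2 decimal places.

13.00

Var(ȳ_str) = Σₕ Wₕ²(1 − fₕ)sₕ²/nₕ with Wₕ = Nₕ/N, N = 38655.
18–34: Wₕ = 0.18460742; term = 0.18460742²·(1 − 0.12682175)·1686000/905 = 55.438341.
35–54: Wₕ = 0.24033113; term = 0.24033113²·(1 − 0.02841765)·272500/264 = 57.924497.
55–64: Wₕ = 0.45096365; term = 0.45096365²·(1 − 0.22011244)·27300/3837 = 1.1284594.
65+: Wₕ = 0.12409779; term = 0.12409779²·(1 − 0.06149677)·1110000/295 = 54.383207.
Sum = 168.8745.
SE = √(168.8745) = 13.00.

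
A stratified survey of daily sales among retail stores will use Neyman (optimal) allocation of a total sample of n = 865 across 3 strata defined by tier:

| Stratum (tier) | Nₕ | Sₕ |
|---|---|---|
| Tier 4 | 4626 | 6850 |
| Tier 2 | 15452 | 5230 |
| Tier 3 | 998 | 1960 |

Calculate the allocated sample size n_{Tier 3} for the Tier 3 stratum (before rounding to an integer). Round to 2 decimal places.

14.78

Neyman allocation: nₕ = n·NₕSₕ / Σⱼ NⱼSⱼ.
Σ NⱼSⱼ = 4626·6850 + 15452·5230 + 998·1960 = 1.1445814 × 10^8.
n_{Tier 3} = 865·998·1960 / (1.1445814 × 10^8) = 14.78.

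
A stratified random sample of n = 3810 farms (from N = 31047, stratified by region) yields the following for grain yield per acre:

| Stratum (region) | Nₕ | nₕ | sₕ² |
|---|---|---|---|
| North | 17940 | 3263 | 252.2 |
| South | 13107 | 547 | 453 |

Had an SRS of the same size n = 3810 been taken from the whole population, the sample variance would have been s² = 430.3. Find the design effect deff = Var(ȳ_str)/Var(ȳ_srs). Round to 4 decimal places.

1.6406

Var(ȳ_str) = Σ Wₕ²(1−fₕ)sₕ²/nₕ with Wₕ = Nₕ/31047:
  North: (17940/31047)²·(1−3263/17940)·252.2/3263 = 0.021112928
  South: (13107/31047)²·(1−547/13107)·453/547 = 0.14143749
  → Var(ȳ_str) = 0.16255042.
Var(ȳ_srs) = (1 − 3810/31047)·430.3/3810 = 0.09908.
deff = 0.16255042 / 0.09908 = 1.6406.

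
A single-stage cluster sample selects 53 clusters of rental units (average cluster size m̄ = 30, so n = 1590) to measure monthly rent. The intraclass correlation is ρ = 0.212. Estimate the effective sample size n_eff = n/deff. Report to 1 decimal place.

deff = 1 + (30 − 1)·0.212 = 1 + 6.148 = 7.148.
n_eff = 1590 / 7.148 = 222.4.

222.4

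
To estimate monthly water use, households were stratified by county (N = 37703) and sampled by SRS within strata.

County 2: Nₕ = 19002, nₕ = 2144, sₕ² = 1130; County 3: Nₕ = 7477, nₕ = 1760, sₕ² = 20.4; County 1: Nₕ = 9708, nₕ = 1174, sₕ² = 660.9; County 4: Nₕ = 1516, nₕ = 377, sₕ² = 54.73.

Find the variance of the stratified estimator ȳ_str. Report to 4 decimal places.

0.1521

Var(ȳ_str) = Σₕ Wₕ²(1 − fₕ)sₕ²/nₕ with Wₕ = Nₕ/N, N = 37703.
County 2: Wₕ = 0.50399172; term = 0.50399172²·(1 − 0.11283023)·1130/2144 = 0.11877012.
County 3: Wₕ = 0.19831313; term = 0.19831313²·(1 − 0.23538852)·20.4/1760 = 3.4854693 × 10^-4.
County 1: Wₕ = 0.25748614; term = 0.25748614²·(1 − 0.12093119)·660.9/1174 = 0.032809397.
County 4: Wₕ = 0.04020900; term = 0.04020900²·(1 − 0.24868074)·54.73/377 = 1.7634177 × 10^-4.
Sum = 0.15210441.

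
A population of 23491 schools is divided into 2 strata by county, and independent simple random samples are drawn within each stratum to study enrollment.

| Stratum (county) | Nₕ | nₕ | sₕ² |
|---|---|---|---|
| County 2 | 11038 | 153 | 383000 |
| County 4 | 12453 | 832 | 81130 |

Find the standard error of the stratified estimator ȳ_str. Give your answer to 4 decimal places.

23.8874

Var(ȳ_str) = Σₕ Wₕ²(1 − fₕ)sₕ²/nₕ with Wₕ = Nₕ/N, N = 23491.
County 2: Wₕ = 0.46988208; term = 0.46988208²·(1 − 0.01386121)·383000/153 = 545.03345.
County 4: Wₕ = 0.53011792; term = 0.53011792²·(1 − 0.06681121)·81130/832 = 25.572467.
Sum = 570.60592.
SE = √(570.60592) = 23.8874.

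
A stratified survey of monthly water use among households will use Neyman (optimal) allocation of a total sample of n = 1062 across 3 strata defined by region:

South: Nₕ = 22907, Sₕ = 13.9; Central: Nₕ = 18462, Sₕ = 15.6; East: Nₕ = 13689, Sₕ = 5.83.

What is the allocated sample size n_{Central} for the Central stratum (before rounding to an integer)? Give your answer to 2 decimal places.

Neyman allocation: nₕ = n·NₕSₕ / Σⱼ NⱼSⱼ.
Σ NⱼSⱼ = 22907·13.9 + 18462·15.6 + 13689·5.83 = 686221.37.
n_{Central} = 1062·18462·15.6 / 686221.37 = 445.72.

445.72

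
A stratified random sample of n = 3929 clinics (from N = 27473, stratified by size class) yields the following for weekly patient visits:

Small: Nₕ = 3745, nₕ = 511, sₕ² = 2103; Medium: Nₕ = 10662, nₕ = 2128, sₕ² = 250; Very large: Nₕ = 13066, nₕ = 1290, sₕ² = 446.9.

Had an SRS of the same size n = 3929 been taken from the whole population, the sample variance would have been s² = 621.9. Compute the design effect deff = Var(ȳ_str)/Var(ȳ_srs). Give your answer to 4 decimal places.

1.1119

Var(ȳ_str) = Σ Wₕ²(1−fₕ)sₕ²/nₕ with Wₕ = Nₕ/27473:
  Small: (3745/27473)²·(1−511/3745)·2103/511 = 0.066038627
  Medium: (10662/27473)²·(1−2128/10662)·250/2128 = 0.014162748
  Very large: (13066/27473)²·(1−1290/13066)·446.9/1290 = 0.070623449
  → Var(ȳ_str) = 0.15082482.
Var(ȳ_srs) = (1 − 3929/27473)·621.9/3929 = 0.13564778.
deff = 0.15082482 / 0.13564778 = 1.1119.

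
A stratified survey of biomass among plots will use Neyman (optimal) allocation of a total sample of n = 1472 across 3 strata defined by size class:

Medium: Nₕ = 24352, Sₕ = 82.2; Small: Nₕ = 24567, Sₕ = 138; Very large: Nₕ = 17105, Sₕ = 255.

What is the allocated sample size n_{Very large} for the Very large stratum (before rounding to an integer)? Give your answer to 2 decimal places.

Neyman allocation: nₕ = n·NₕSₕ / Σⱼ NⱼSⱼ.
Σ NⱼSⱼ = 24352·82.2 + 24567·138 + 17105·255 = 9.7537554 × 10^6.
n_{Very large} = 1472·17105·255 / (9.7537554 × 10^6) = 658.26.

658.26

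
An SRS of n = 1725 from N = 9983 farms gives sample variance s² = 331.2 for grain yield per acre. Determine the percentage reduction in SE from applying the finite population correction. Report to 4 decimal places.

f = n/N = 1725/9983 = 0.17279375.
SE_no-fpc = √(s²/n) = 0.43817805; SE_fpc = √((1−f)s²/n) = 0.39852679.
Ratio = √(1−f) = 0.90950880. Reduction = 100·(1 − 0.90950880) = 9.0491%.

9.0491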